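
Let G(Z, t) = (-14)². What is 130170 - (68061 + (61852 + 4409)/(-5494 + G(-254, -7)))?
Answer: 109706581/1766 ≈ 62122.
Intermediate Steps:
G(Z, t) = 196
130170 - (68061 + (61852 + 4409)/(-5494 + G(-254, -7))) = 130170 - (68061 + (61852 + 4409)/(-5494 + 196)) = 130170 - (68061 + 66261/(-5298)) = 130170 - (68061 + 66261*(-1/5298)) = 130170 - (68061 - 22087/1766) = 130170 - 1*120173639/1766 = 130170 - 120173639/1766 = 109706581/1766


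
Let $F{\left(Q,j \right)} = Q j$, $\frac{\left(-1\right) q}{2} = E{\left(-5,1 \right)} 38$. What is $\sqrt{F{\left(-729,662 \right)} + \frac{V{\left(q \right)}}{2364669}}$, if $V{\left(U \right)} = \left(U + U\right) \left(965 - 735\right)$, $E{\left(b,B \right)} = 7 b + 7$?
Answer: $\frac{i \sqrt{299835707421109862}}{788223} \approx 694.69 i$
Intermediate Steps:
$E{\left(b,B \right)} = 7 + 7 b$
$q = 2128$ ($q = - 2 \left(7 + 7 \left(-5\right)\right) 38 = - 2 \left(7 - 35\right) 38 = - 2 \left(\left(-28\right) 38\right) = \left(-2\right) \left(-1064\right) = 2128$)
$V{\left(U \right)} = 460 U$ ($V{\left(U \right)} = 2 U 230 = 460 U$)
$\sqrt{F{\left(-729,662 \right)} + \frac{V{\left(q \right)}}{2364669}} = \sqrt{\left(-729\right) 662 + \frac{460 \cdot 2128}{2364669}} = \sqrt{-482598 + 978880 \cdot \frac{1}{2364669}} = \sqrt{-482598 + \frac{978880}{2364669}} = \sqrt{- \frac{1141183551182}{2364669}} = \frac{i \sqrt{299835707421109862}}{788223}$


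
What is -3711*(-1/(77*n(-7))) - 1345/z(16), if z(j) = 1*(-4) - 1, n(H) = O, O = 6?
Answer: 42663/154 ≈ 277.03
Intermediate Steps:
n(H) = 6
z(j) = -5 (z(j) = -4 - 1 = -5)
-3711*(-1/(77*n(-7))) - 1345/z(16) = -3711/((-77*6)) - 1345/(-5) = -3711/(-462) - 1345*(-⅕) = -3711*(-1/462) + 269 = 1237/154 + 269 = 42663/154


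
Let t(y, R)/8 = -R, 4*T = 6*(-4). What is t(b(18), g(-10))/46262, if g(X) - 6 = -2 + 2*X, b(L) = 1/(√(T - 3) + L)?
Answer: 64/23131 ≈ 0.0027668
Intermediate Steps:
T = -6 (T = (6*(-4))/4 = (¼)*(-24) = -6)
b(L) = 1/(L + 3*I) (b(L) = 1/(√(-6 - 3) + L) = 1/(√(-9) + L) = 1/(3*I + L) = 1/(L + 3*I))
g(X) = 4 + 2*X (g(X) = 6 + (-2 + 2*X) = 4 + 2*X)
t(y, R) = -8*R (t(y, R) = 8*(-R) = -8*R)
t(b(18), g(-10))/46262 = -8*(4 + 2*(-10))/46262 = -8*(4 - 20)*(1/46262) = -8*(-16)*(1/46262) = 128*(1/46262) = 64/23131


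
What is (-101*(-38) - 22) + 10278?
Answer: 14094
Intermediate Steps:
(-101*(-38) - 22) + 10278 = (3838 - 22) + 10278 = 3816 + 10278 = 14094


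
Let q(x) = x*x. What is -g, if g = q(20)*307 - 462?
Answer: -122338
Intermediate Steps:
q(x) = x²
g = 122338 (g = 20²*307 - 462 = 400*307 - 462 = 122800 - 462 = 122338)
-g = -1*122338 = -122338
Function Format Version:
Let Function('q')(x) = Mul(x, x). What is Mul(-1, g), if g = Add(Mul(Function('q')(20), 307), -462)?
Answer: -122338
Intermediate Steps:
Function('q')(x) = Pow(x, 2)
g = 122338 (g = Add(Mul(Pow(20, 2), 307), -462) = Add(Mul(400, 307), -462) = Add(122800, -462) = 122338)
Mul(-1, g) = Mul(-1, 122338) = -122338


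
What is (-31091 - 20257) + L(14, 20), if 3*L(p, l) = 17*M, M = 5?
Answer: -153959/3 ≈ -51320.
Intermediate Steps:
L(p, l) = 85/3 (L(p, l) = (17*5)/3 = (⅓)*85 = 85/3)
(-31091 - 20257) + L(14, 20) = (-31091 - 20257) + 85/3 = -51348 + 85/3 = -153959/3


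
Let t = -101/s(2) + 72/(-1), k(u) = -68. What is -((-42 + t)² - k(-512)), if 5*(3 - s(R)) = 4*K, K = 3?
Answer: -718021/9 ≈ -79780.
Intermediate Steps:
s(R) = ⅗ (s(R) = 3 - 4*3/5 = 3 - ⅕*12 = 3 - 12/5 = ⅗)
t = -721/3 (t = -101/⅗ + 72/(-1) = -101*5/3 + 72*(-1) = -505/3 - 72 = -721/3 ≈ -240.33)
-((-42 + t)² - k(-512)) = -((-42 - 721/3)² - 1*(-68)) = -((-847/3)² + 68) = -(717409/9 + 68) = -1*718021/9 = -718021/9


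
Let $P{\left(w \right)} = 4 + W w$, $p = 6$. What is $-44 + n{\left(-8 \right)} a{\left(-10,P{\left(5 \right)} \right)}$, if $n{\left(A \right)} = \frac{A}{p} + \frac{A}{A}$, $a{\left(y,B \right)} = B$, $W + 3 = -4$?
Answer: $- \frac{101}{3} \approx -33.667$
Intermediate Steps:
$W = -7$ ($W = -3 - 4 = -7$)
$P{\left(w \right)} = 4 - 7 w$
$n{\left(A \right)} = 1 + \frac{A}{6}$ ($n{\left(A \right)} = \frac{A}{6} + \frac{A}{A} = A \frac{1}{6} + 1 = \frac{A}{6} + 1 = 1 + \frac{A}{6}$)
$-44 + n{\left(-8 \right)} a{\left(-10,P{\left(5 \right)} \right)} = -44 + \left(1 + \frac{1}{6} \left(-8\right)\right) \left(4 - 35\right) = -44 + \left(1 - \frac{4}{3}\right) \left(4 - 35\right) = -44 - - \frac{31}{3} = -44 + \frac{31}{3} = - \frac{101}{3}$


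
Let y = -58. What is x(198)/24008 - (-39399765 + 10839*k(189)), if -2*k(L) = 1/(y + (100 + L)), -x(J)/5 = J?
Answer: 36417539634731/924308 ≈ 3.9400e+7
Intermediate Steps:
x(J) = -5*J
k(L) = -1/(2*(42 + L)) (k(L) = -1/(2*(-58 + (100 + L))) = -1/(2*(42 + L)))
x(198)/24008 - (-39399765 + 10839*k(189)) = -5*198/24008 - (-39399765 - 10839/(84 + 2*189)) = -990*1/24008 - (-39399765 - 10839/(84 + 378)) = -495/12004 - 10839/(1/(-3635 - 1/462)) = -495/12004 - 10839/(1/(-1679371/462)) = -495/12004 - 10839/(-462/1679371) = -495/12004 - 10839*(-1679371/462) = -495/12004 + 6067567423/154 = 36417539634731/924308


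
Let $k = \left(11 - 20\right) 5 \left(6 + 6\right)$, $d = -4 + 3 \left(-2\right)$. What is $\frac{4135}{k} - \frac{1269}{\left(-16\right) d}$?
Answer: $- \frac{67343}{4320} \approx -15.589$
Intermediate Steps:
$d = -10$ ($d = -4 - 6 = -10$)
$k = -540$ ($k = - 9 \cdot 5 \cdot 12 = \left(-9\right) 60 = -540$)
$\frac{4135}{k} - \frac{1269}{\left(-16\right) d} = \frac{4135}{-540} - \frac{1269}{\left(-16\right) \left(-10\right)} = 4135 \left(- \frac{1}{540}\right) - \frac{1269}{160} = - \frac{827}{108} - \frac{1269}{160} = - \frac{67343}{4320}$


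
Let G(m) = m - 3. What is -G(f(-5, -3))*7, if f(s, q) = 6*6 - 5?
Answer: -196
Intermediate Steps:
f(s, q) = 31 (f(s, q) = 36 - 5 = 31)
G(m) = -3 + m
-G(f(-5, -3))*7 = -(-3 + 31)*7 = -1*28*7 = -28*7 = -196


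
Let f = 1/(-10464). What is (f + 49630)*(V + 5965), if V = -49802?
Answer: -22765795520003/10464 ≈ -2.1756e+9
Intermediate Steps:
f = -1/10464 ≈ -9.5566e-5
(f + 49630)*(V + 5965) = (-1/10464 + 49630)*(-49802 + 5965) = (519328319/10464)*(-43837) = -22765795520003/10464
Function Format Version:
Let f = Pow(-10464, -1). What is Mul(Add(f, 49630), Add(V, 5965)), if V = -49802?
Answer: Rational(-22765795520003, 10464) ≈ -2.1756e+9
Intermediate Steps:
f = Rational(-1, 10464) ≈ -9.5566e-5
Mul(Add(f, 49630), Add(V, 5965)) = Mul(Add(Rational(-1, 10464), 49630), Add(-49802, 5965)) = Mul(Rational(519328319, 10464), -43837) = Rational(-22765795520003, 10464)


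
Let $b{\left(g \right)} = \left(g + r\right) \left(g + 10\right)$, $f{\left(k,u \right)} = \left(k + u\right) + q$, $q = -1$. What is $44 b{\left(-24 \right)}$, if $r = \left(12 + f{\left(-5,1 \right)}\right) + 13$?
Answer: $2464$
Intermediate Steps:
$f{\left(k,u \right)} = -1 + k + u$ ($f{\left(k,u \right)} = \left(k + u\right) - 1 = -1 + k + u$)
$r = 20$ ($r = \left(12 - 5\right) + 13 = 7 + 13 = 20$)
$b{\left(g \right)} = \left(10 + g\right) \left(20 + g\right)$ ($b{\left(g \right)} = \left(g + 20\right) \left(g + 10\right) = \left(20 + g\right) \left(10 + g\right) = \left(10 + g\right) \left(20 + g\right)$)
$44 b{\left(-24 \right)} = 44 \left(200 + \left(-24\right)^{2} + 30 \left(-24\right)\right) = 44 \left(200 + 576 - 720\right) = 44 \cdot 56 = 2464$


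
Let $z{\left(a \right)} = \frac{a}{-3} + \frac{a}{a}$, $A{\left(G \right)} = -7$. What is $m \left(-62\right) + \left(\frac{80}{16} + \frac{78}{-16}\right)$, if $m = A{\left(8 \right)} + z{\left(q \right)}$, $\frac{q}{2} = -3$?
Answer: $\frac{1985}{8} \approx 248.13$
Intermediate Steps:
$q = -6$ ($q = 2 \left(-3\right) = -6$)
$z{\left(a \right)} = 1 - \frac{a}{3}$ ($z{\left(a \right)} = a \left(- \frac{1}{3}\right) + 1 = - \frac{a}{3} + 1 = 1 - \frac{a}{3}$)
$m = -4$ ($m = -7 + \left(1 - -2\right) = -7 + \left(1 + 2\right) = -7 + 3 = -4$)
$m \left(-62\right) + \left(\frac{80}{16} + \frac{78}{-16}\right) = \left(-4\right) \left(-62\right) + \left(\frac{80}{16} + \frac{78}{-16}\right) = 248 + \left(80 \cdot \frac{1}{16} + 78 \left(- \frac{1}{16}\right)\right) = 248 + \left(5 - \frac{39}{8}\right) = 248 + \frac{1}{8} = \frac{1985}{8}$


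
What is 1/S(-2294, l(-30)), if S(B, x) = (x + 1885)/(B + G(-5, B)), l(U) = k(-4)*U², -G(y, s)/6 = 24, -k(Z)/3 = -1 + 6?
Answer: 106/505 ≈ 0.20990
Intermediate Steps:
k(Z) = -15 (k(Z) = -3*(-1 + 6) = -3*5 = -15)
G(y, s) = -144 (G(y, s) = -6*24 = -144)
l(U) = -15*U²
S(B, x) = (1885 + x)/(-144 + B) (S(B, x) = (x + 1885)/(B - 144) = (1885 + x)/(-144 + B))
1/S(-2294, l(-30)) = 1/((1885 - 15*(-30)²)/(-144 - 2294)) = 1/((1885 - 15*900)/(-2438)) = 1/(-(1885 - 13500)/2438) = 1/(-1/2438*(-11615)) = 1/(505/106) = 106/505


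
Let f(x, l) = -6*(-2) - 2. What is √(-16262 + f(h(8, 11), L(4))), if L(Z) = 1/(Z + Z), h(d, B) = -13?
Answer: 2*I*√4063 ≈ 127.48*I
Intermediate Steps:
L(Z) = 1/(2*Z)
f(x, l) = 10 (f(x, l) = 12 - 2 = 10)
√(-16262 + f(h(8, 11), L(4))) = √(-16262 + 10) = √(-16252) = 2*I*√4063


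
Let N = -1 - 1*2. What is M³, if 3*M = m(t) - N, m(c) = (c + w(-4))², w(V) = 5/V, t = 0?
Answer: 389017/110592 ≈ 3.5176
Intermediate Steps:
N = -3 (N = -1 - 2 = -3)
m(c) = (-5/4 + c)² (m(c) = (c + 5/(-4))² = (c + 5*(-¼))² = (c - 5/4)² = (-5/4 + c)²)
M = 73/48 (M = ((-5 + 4*0)²/16 - 1*(-3))/3 = ((-5 + 0)²/16 + 3)/3 = ((1/16)*(-5)² + 3)/3 = ((1/16)*25 + 3)/3 = (25/16 + 3)/3 = (⅓)*(73/16) = 73/48 ≈ 1.5208)
M³ = (73/48)³ = 389017/110592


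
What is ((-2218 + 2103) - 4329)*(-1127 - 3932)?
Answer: 22482196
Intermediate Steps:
((-2218 + 2103) - 4329)*(-1127 - 3932) = (-115 - 4329)*(-5059) = -4444*(-5059) = 22482196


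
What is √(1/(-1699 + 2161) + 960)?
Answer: √204906702/462 ≈ 30.984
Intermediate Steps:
√(1/(-1699 + 2161) + 960) = √(1/462 + 960) = √(443521/462) = √204906702/462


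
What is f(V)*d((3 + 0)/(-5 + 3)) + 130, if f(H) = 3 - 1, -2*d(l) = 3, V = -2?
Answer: 127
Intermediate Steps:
d(l) = -3/2 (d(l) = -1/2*3 = -3/2)
f(H) = 2
f(V)*d((3 + 0)/(-5 + 3)) + 130 = 2*(-3/2) + 130 = -3 + 130 = 127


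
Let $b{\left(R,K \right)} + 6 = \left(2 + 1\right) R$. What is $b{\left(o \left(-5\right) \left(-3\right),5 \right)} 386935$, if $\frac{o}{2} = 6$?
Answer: $206623290$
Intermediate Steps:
$o = 12$ ($o = 2 \cdot 6 = 12$)
$b{\left(R,K \right)} = -6 + 3 R$ ($b{\left(R,K \right)} = -6 + \left(2 + 1\right) R = -6 + 3 R$)
$b{\left(o \left(-5\right) \left(-3\right),5 \right)} 386935 = \left(-6 + 3 \cdot 12 \left(-5\right) \left(-3\right)\right) 386935 = \left(-6 + 3 \left(\left(-60\right) \left(-3\right)\right)\right) 386935 = \left(-6 + 3 \cdot 180\right) 386935 = \left(-6 + 540\right) 386935 = 534 \cdot 386935 = 206623290$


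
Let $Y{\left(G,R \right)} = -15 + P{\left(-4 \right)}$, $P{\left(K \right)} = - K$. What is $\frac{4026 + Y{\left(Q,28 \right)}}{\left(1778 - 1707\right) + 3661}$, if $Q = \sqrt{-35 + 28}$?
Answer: $\frac{4015}{3732} \approx 1.0758$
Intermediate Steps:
$Q = i \sqrt{7}$ ($Q = \sqrt{-7} = i \sqrt{7} \approx 2.6458 i$)
$Y{\left(G,R \right)} = -11$ ($Y{\left(G,R \right)} = -15 - -4 = -15 + 4 = -11$)
$\frac{4026 + Y{\left(Q,28 \right)}}{\left(1778 - 1707\right) + 3661} = \frac{4026 - 11}{\left(1778 - 1707\right) + 3661} = \frac{4015}{\left(1778 - 1707\right) + 3661} = \frac{4015}{71 + 3661} = \frac{4015}{3732}$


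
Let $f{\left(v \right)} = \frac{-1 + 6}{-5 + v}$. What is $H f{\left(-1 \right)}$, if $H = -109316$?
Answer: $\frac{273290}{3} \approx 91097.0$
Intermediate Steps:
$f{\left(v \right)} = \frac{5}{-5 + v}$
$H f{\left(-1 \right)} = - 109316 \frac{5}{-5 - 1} = - 109316 \frac{5}{-6} = - 109316 \cdot 5 \left(- \frac{1}{6}\right) = \left(-109316\right) \left(- \frac{5}{6}\right) = \frac{273290}{3}$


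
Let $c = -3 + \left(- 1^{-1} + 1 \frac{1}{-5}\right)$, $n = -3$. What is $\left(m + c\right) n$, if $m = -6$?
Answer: $\frac{153}{5} \approx 30.6$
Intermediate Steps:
$c = - \frac{21}{5}$ ($c = -3 + \left(\left(-1\right) 1 + 1 \left(- \frac{1}{5}\right)\right) = -3 - \frac{6}{5} = - \frac{21}{5} \approx -4.2$)
$\left(m + c\right) n = \left(-6 - \frac{21}{5}\right) \left(-3\right) = \left(- \frac{51}{5}\right) \left(-3\right) = \frac{153}{5}$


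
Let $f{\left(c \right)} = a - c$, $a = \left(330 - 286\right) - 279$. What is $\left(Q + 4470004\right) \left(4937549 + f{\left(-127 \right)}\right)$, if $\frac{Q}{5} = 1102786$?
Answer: $49295085072894$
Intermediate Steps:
$Q = 5513930$ ($Q = 5 \cdot 1102786 = 5513930$)
$a = -235$ ($a = \left(330 - 286\right) - 279 = 44 - 279 = -235$)
$f{\left(c \right)} = -235 - c$
$\left(Q + 4470004\right) \left(4937549 + f{\left(-127 \right)}\right) = \left(5513930 + 4470004\right) \left(4937549 - 108\right) = 9983934 \left(4937549 + \left(-235 + 127\right)\right) = 9983934 \left(4937549 - 108\right) = 9983934 \cdot 4937441 = 49295085072894$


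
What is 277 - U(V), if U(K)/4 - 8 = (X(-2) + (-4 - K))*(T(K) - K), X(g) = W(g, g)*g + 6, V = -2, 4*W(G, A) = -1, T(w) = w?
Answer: 245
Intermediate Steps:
W(G, A) = -1/4 (W(G, A) = (1/4)*(-1) = -1/4)
X(g) = 6 - g/4 (X(g) = -g/4 + 6 = 6 - g/4)
U(K) = 32 (U(K) = 32 + 4*(((6 - 1/4*(-2)) + (-4 - K))*(K - K)) = 32 + 4*(((6 + 1/2) + (-4 - K))*0) = 32 + 4*((13/2 + (-4 - K))*0) = 32 + 4*((5/2 - K)*0) = 32 + 4*0 = 32 + 0 = 32)
277 - U(V) = 277 - 1*32 = 277 - 32 = 245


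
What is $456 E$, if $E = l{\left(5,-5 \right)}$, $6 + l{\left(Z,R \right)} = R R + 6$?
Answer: $11400$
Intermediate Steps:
$l{\left(Z,R \right)} = R^{2}$ ($l{\left(Z,R \right)} = -6 + \left(R R + 6\right) = -6 + \left(R^{2} + 6\right) = -6 + \left(6 + R^{2}\right) = R^{2}$)
$E = 25$ ($E = \left(-5\right)^{2} = 25$)
$456 E = 456 \cdot 25 = 11400$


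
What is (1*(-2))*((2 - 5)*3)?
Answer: 18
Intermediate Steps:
(1*(-2))*((2 - 5)*3) = -(-6)*3 = -2*(-9) = 18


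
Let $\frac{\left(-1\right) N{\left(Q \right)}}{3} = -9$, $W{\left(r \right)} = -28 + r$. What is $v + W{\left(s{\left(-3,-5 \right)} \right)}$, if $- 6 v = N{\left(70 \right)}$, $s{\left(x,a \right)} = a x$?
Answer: $- \frac{35}{2} \approx -17.5$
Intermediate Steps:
$N{\left(Q \right)} = 27$ ($N{\left(Q \right)} = \left(-3\right) \left(-9\right) = 27$)
$v = - \frac{9}{2}$ ($v = \left(- \frac{1}{6}\right) 27 = - \frac{9}{2} \approx -4.5$)
$v + W{\left(s{\left(-3,-5 \right)} \right)} = - \frac{9}{2} - 13 = - \frac{35}{2}$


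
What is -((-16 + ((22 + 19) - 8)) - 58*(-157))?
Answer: -9123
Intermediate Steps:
-((-16 + ((22 + 19) - 8)) - 58*(-157)) = -((-16 + (41 - 8)) + 9106) = -((-16 + 33) + 9106) = -(17 + 9106) = -1*9123 = -9123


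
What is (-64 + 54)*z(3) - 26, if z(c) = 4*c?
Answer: -146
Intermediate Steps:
(-64 + 54)*z(3) - 26 = (-64 + 54)*(4*3) - 26 = -10*12 - 26 = -120 - 26 = -146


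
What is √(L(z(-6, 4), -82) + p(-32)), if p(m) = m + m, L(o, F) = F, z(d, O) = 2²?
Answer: I*√146 ≈ 12.083*I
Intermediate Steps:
z(d, O) = 4
p(m) = 2*m
√(L(z(-6, 4), -82) + p(-32)) = √(-82 + 2*(-32)) = √(-82 - 64) = √(-146) = I*√146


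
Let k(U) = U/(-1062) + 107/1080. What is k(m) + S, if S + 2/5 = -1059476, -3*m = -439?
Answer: -13501967735/12744 ≈ -1.0595e+6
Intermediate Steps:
m = 439/3 (m = -1/3*(-439) = 439/3 ≈ 146.33)
k(U) = 107/1080 - U/1062 (k(U) = U*(-1/1062) + 107*(1/1080) = -U/1062 + 107/1080 = 107/1080 - U/1062)
S = -5297382/5 (S = -2/5 - 1059476 = -5297382/5 ≈ -1.0595e+6)
k(m) + S = (107/1080 - 1/1062*439/3) - 5297382/5 = (107/1080 - 439/3186) - 5297382/5 = -2467/63720 - 5297382/5 = -13501967735/12744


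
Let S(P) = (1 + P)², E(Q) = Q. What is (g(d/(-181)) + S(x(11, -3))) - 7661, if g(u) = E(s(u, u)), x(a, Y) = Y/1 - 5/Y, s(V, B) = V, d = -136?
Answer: -12478364/1629 ≈ -7660.1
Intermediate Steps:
x(a, Y) = Y - 5/Y (x(a, Y) = Y*1 - 5/Y = Y - 5/Y)
g(u) = u
(g(d/(-181)) + S(x(11, -3))) - 7661 = (-136/(-181) + (1 + (-3 - 5/(-3)))²) - 7661 = (-136*(-1/181) + (1 + (-3 - 5*(-⅓)))²) - 7661 = (136/181 + (1 + (-3 + 5/3))²) - 7661 = (136/181 + (1 - 4/3)²) - 7661 = (136/181 + (-⅓)²) - 7661 = (136/181 + ⅑) - 7661 = 1405/1629 - 7661 = -12478364/1629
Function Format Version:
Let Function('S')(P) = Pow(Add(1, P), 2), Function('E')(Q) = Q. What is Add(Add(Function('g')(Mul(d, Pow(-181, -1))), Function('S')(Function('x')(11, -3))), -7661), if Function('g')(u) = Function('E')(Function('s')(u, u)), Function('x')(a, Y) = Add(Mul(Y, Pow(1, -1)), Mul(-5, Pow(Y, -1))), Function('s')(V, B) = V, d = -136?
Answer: Rational(-12478364, 1629) ≈ -7660.1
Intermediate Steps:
Function('x')(a, Y) = Add(Y, Mul(-5, Pow(Y, -1))) (Function('x')(a, Y) = Add(Mul(Y, 1), Mul(-5, Pow(Y, -1))) = Add(Y, Mul(-5, Pow(Y, -1))))
Function('g')(u) = u
Add(Add(Function('g')(Mul(d, Pow(-181, -1))), Function('S')(Function('x')(11, -3))), -7661) = Add(Add(Mul(-136, Pow(-181, -1)), Pow(Add(1, Add(-3, Mul(-5, Pow(-3, -1)))), 2)), -7661) = Add(Add(Mul(-136, Rational(-1, 181)), Pow(Add(1, Add(-3, Mul(-5, Rational(-1, 3)))), 2)), -7661) = Add(Add(Rational(136, 181), Pow(Add(1, Add(-3, Rational(5, 3))), 2)), -7661) = Add(Add(Rational(136, 181), Pow(Add(1, Rational(-4, 3)), 2)), -7661) = Add(Add(Rational(136, 181), Pow(Rational(-1, 3), 2)), -7661) = Add(Add(Rational(136, 181), Rational(1, 9)), -7661) = Add(Rational(1405, 1629), -7661) = Rational(-12478364, 1629)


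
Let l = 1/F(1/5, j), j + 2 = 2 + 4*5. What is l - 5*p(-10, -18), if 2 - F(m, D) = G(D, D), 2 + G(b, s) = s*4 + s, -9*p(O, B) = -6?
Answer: -107/32 ≈ -3.3438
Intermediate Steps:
p(O, B) = ⅔ (p(O, B) = -⅑*(-6) = ⅔)
G(b, s) = -2 + 5*s (G(b, s) = -2 + (s*4 + s) = -2 + (4*s + s) = -2 + 5*s)
j = 20 (j = -2 + (2 + 4*5) = -2 + (2 + 20) = -2 + 22 = 20)
F(m, D) = 4 - 5*D (F(m, D) = 2 - (-2 + 5*D) = 2 + (2 - 5*D) = 4 - 5*D)
l = -1/96 (l = 1/(4 - 5*20) = 1/(4 - 100) = 1/(-96) = -1/96 ≈ -0.010417)
l - 5*p(-10, -18) = -1/96 - 5*⅔ = -1/96 - 10/3 = -107/32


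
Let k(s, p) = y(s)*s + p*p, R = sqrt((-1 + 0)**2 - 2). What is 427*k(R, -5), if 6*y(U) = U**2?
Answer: 10675 - 427*I/6 ≈ 10675.0 - 71.167*I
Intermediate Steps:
y(U) = U**2/6
R = I (R = sqrt((-1)**2 - 2) = sqrt(1 - 2) = sqrt(-1) = I ≈ 1.0*I)
k(s, p) = p**2 + s**3/6 (k(s, p) = (s**2/6)*s + p*p = s**3/6 + p**2 = p**2 + s**3/6)
427*k(R, -5) = 427*((-5)**2 + I**3/6) = 427*(25 + (-I)/6) = 427*(25 - I/6) = 10675 - 427*I/6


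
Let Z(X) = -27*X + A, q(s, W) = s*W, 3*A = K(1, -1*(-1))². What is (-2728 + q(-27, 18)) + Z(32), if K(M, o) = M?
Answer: -12233/3 ≈ -4077.7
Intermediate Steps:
A = ⅓ (A = (⅓)*1² = (⅓)*1 = ⅓ ≈ 0.33333)
q(s, W) = W*s
Z(X) = ⅓ - 27*X (Z(X) = -27*X + ⅓ = ⅓ - 27*X)
(-2728 + q(-27, 18)) + Z(32) = (-2728 + 18*(-27)) + (⅓ - 27*32) = (-2728 - 486) + (⅓ - 864) = -3214 - 2591/3 = -12233/3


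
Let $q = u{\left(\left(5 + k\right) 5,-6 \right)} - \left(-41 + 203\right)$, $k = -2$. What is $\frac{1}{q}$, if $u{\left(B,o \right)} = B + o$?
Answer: $- \frac{1}{153} \approx -0.0065359$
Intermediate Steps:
$q = -153$ ($q = \left(\left(5 - 2\right) 5 - 6\right) - \left(-41 + 203\right) = \left(3 \cdot 5 - 6\right) - 162 = \left(15 - 6\right) - 162 = 9 - 162 = -153$)
$\frac{1}{q} = \frac{1}{-153} = - \frac{1}{153}$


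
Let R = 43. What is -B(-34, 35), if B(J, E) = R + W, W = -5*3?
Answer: -28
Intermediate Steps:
W = -15
B(J, E) = 28 (B(J, E) = 43 - 15 = 28)
-B(-34, 35) = -1*28 = -28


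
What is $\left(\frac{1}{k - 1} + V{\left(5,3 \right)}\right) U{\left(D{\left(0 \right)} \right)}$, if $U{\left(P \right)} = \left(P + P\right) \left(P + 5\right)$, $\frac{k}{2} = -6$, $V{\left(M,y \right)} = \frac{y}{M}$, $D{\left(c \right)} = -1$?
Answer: $- \frac{272}{65} \approx -4.1846$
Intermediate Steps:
$k = -12$ ($k = 2 \left(-6\right) = -12$)
$U{\left(P \right)} = 2 P \left(5 + P\right)$
$\left(\frac{1}{k - 1} + V{\left(5,3 \right)}\right) U{\left(D{\left(0 \right)} \right)} = \left(\frac{1}{-12 - 1} + \frac{3}{5}\right) 2 \left(-1\right) \left(5 - 1\right) = \left(\frac{1}{-13} + 3 \cdot \frac{1}{5}\right) 2 \left(-1\right) 4 = \left(- \frac{1}{13} + \frac{3}{5}\right) \left(-8\right) = \frac{34}{65} \left(-8\right) = - \frac{272}{65}$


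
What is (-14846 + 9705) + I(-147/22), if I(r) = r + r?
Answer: -56698/11 ≈ -5154.4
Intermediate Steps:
I(r) = 2*r
(-14846 + 9705) + I(-147/22) = (-14846 + 9705) + 2*(-147/22) = -5141 + 2*(-147*1/22) = -5141 + 2*(-147/22) = -5141 - 147/11 = -56698/11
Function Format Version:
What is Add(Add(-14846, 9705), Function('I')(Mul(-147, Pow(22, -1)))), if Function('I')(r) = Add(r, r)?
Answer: Rational(-56698, 11) ≈ -5154.4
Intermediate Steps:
Function('I')(r) = Mul(2, r)
Add(Add(-14846, 9705), Function('I')(Mul(-147, Pow(22, -1)))) = Add(Add(-14846, 9705), Mul(2, Mul(-147, Pow(22, -1)))) = Add(-5141, Mul(2, Mul(-147, Rational(1, 22)))) = Add(-5141, Mul(2, Rational(-147, 22))) = Add(-5141, Rational(-147, 11)) = Rational(-56698, 11)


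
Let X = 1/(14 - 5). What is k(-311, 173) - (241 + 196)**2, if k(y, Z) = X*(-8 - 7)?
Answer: -572912/3 ≈ -1.9097e+5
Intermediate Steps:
X = 1/9 ≈ 0.11111
k(y, Z) = -5/3 (k(y, Z) = (-8 - 7)/9 = (1/9)*(-15) = -5/3)
k(-311, 173) - (241 + 196)**2 = -5/3 - (241 + 196)**2 = -5/3 - 1*437**2 = -5/3 - 1*190969 = -5/3 - 190969 = -572912/3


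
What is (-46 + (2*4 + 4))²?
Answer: 1156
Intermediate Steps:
(-46 + (2*4 + 4))² = (-46 + (8 + 4))² = (-46 + 12)² = (-34)² = 1156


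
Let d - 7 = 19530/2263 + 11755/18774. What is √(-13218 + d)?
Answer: I*√2755168318923986/456834 ≈ 114.9*I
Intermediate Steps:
d = 22279249/1370502 (d = 7 + (19530/2263 + 11755/18774) = 7 + (19530*(1/2263) + 11755*(1/18774)) = 7 + (630/73 + 11755/18774) = 7 + 12685735/1370502 = 22279249/1370502 ≈ 16.256)
√(-13218 + d) = √(-13218 + 22279249/1370502) = √(-18093016187/1370502) = I*√2755168318923986/456834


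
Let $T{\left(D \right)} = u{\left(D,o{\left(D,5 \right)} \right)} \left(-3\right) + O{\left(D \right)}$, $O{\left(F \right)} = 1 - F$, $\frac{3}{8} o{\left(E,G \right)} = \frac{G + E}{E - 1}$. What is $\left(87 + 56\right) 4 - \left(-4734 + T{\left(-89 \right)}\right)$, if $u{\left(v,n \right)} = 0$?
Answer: $5216$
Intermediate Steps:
$o{\left(E,G \right)} = \frac{8 \left(E + G\right)}{3 \left(-1 + E\right)}$ ($o{\left(E,G \right)} = \frac{8 \frac{G + E}{E - 1}}{3} = \frac{8 \frac{E + G}{-1 + E}}{3} = \frac{8 \left(E + G\right)}{3 \left(-1 + E\right)}$)
$T{\left(D \right)} = 1 - D$ ($T{\left(D \right)} = 0 \left(-3\right) - \left(-1 + D\right) = 0 - \left(-1 + D\right) = 1 - D$)
$\left(87 + 56\right) 4 - \left(-4734 + T{\left(-89 \right)}\right) = \left(87 + 56\right) 4 - \left(-4734 + \left(1 - -89\right)\right) = 143 \cdot 4 - \left(-4734 + \left(1 + 89\right)\right) = 572 - \left(-4734 + 90\right) = 572 - -4644 = 572 + 4644 = 5216$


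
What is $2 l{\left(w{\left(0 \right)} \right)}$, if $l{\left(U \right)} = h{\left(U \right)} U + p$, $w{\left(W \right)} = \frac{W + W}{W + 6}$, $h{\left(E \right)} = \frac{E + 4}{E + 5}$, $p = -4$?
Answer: $-8$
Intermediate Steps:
$h{\left(E \right)} = \frac{4 + E}{5 + E}$
$w{\left(W \right)} = \frac{2 W}{6 + W}$
$l{\left(U \right)} = -4 + \frac{U \left(4 + U\right)}{5 + U}$ ($l{\left(U \right)} = \frac{4 + U}{5 + U} U - 4 = \frac{U \left(4 + U\right)}{5 + U} - 4 = -4 + \frac{U \left(4 + U\right)}{5 + U}$)
$2 l{\left(w{\left(0 \right)} \right)} = 2 \frac{-20 + \left(2 \cdot 0 \frac{1}{6 + 0}\right)^{2}}{5 + 2 \cdot 0 \frac{1}{6 + 0}} = 2 \frac{-20 + \left(2 \cdot 0 \cdot \frac{1}{6}\right)^{2}}{5 + 2 \cdot 0 \cdot \frac{1}{6}} = 2 \frac{-20 + 0^{2}}{5 + 0} = 2 \frac{-20 + 0}{5} = 2 \cdot \frac{1}{5} \left(-20\right) = 2 \left(-4\right) = -8$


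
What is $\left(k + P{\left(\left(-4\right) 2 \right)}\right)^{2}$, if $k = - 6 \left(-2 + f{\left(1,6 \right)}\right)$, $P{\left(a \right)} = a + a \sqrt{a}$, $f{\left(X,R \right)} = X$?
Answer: $-508 + 64 i \sqrt{2} \approx -508.0 + 90.51 i$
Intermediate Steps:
$P{\left(a \right)} = a + a^{\frac{3}{2}}$
$k = 6$ ($k = - 6 \left(-2 + 1\right) = \left(-6\right) \left(-1\right) = 6$)
$\left(k + P{\left(\left(-4\right) 2 \right)}\right)^{2} = \left(6 + \left(\left(-4\right) 2 + \left(\left(-4\right) 2\right)^{\frac{3}{2}}\right)\right)^{2} = \left(6 - \left(8 - \left(-8\right)^{\frac{3}{2}}\right)\right)^{2} = \left(6 - \left(8 + 16 i \sqrt{2}\right)\right)^{2} = \left(-2 - 16 i \sqrt{2}\right)^{2}$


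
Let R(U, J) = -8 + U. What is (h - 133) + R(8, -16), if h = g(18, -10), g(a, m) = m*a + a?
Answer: -295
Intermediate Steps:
g(a, m) = a + a*m (g(a, m) = a*m + a = a + a*m)
h = -162 (h = 18*(1 - 10) = 18*(-9) = -162)
(h - 133) + R(8, -16) = (-162 - 133) + (-8 + 8) = -295 + 0 = -295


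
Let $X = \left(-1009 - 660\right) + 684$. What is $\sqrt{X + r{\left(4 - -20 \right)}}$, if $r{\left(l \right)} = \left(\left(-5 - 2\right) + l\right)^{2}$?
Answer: $2 i \sqrt{174} \approx 26.382 i$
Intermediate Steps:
$r{\left(l \right)} = \left(-7 + l\right)^{2}$ ($r{\left(l \right)} = \left(\left(-5 - 2\right) + l\right)^{2} = \left(-7 + l\right)^{2}$)
$X = -985$ ($X = -1669 + 684 = -985$)
$\sqrt{X + r{\left(4 - -20 \right)}} = \sqrt{-985 + \left(-7 + \left(4 - -20\right)\right)^{2}} = \sqrt{-985 + \left(-7 + \left(4 + 20\right)\right)^{2}} = \sqrt{-985 + \left(-7 + 24\right)^{2}} = \sqrt{-985 + 17^{2}} = \sqrt{-985 + 289} = \sqrt{-696} = 2 i \sqrt{174}$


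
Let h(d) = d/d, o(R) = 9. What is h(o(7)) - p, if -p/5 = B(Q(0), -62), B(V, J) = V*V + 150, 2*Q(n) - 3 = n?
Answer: 3049/4 ≈ 762.25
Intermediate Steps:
h(d) = 1
Q(n) = 3/2 + n/2
B(V, J) = 150 + V² (B(V, J) = V² + 150 = 150 + V²)
p = -3045/4 (p = -5*(150 + (3/2 + (½)*0)²) = -5*(150 + (3/2 + 0)²) = -5*(150 + (3/2)²) = -5*(150 + 9/4) = -5*609/4 = -3045/4 ≈ -761.25)
h(o(7)) - p = 1 - 1*(-3045/4) = 1 + 3045/4 = 3049/4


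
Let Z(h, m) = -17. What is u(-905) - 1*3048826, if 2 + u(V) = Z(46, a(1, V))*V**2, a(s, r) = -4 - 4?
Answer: -16972253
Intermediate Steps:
a(s, r) = -8
u(V) = -2 - 17*V**2
u(-905) - 1*3048826 = (-2 - 17*(-905)**2) - 1*3048826 = (-2 - 17*819025) - 3048826 = (-2 - 13923425) - 3048826 = -13923427 - 3048826 = -16972253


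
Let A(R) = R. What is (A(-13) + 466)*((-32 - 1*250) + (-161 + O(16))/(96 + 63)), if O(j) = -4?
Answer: -6795453/53 ≈ -1.2822e+5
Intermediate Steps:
(A(-13) + 466)*((-32 - 1*250) + (-161 + O(16))/(96 + 63)) = (-13 + 466)*((-32 - 1*250) + (-161 - 4)/(96 + 63)) = 453*((-32 - 250) - 165/159) = 453*(-282 - 165*1/159) = 453*(-282 - 55/53) = 453*(-15001/53) = -6795453/53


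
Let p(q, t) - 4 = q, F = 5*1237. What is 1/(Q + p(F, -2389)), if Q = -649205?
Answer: -1/643016 ≈ -1.5552e-6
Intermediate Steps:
F = 6185
p(q, t) = 4 + q
1/(Q + p(F, -2389)) = 1/(-649205 + (4 + 6185)) = 1/(-649205 + 6189) = 1/(-643016) = -1/643016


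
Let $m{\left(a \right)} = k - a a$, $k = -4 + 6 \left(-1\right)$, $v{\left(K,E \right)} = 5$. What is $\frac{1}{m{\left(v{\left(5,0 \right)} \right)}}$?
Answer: $- \frac{1}{35} \approx -0.028571$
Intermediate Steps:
$k = -10$ ($k = -4 - 6 = -10$)
$m{\left(a \right)} = -10 - a^{2}$ ($m{\left(a \right)} = -10 - a a = -10 - a^{2}$)
$\frac{1}{m{\left(v{\left(5,0 \right)} \right)}} = \frac{1}{-10 - 5^{2}} = \frac{1}{-10 - 25} = \frac{1}{-35} = - \frac{1}{35}$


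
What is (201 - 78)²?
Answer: 15129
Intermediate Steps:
(201 - 78)² = 123² = 15129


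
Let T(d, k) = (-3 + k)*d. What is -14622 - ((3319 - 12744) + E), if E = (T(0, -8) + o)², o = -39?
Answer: -6718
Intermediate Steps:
T(d, k) = d*(-3 + k)
E = 1521 (E = (0*(-3 - 8) - 39)² = (0*(-11) - 39)² = (0 - 39)² = (-39)² = 1521)
-14622 - ((3319 - 12744) + E) = -14622 - ((3319 - 12744) + 1521) = -14622 - (-9425 + 1521) = -14622 - 1*(-7904) = -14622 + 7904 = -6718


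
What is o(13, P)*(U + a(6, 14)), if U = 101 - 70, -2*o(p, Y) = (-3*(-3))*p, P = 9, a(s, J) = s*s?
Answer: -7839/2 ≈ -3919.5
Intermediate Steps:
a(s, J) = s²
o(p, Y) = -9*p/2 (o(p, Y) = -(-3*(-3))*p/2 = -9*p/2)
U = 31
o(13, P)*(U + a(6, 14)) = (-9/2*13)*(31 + 6²) = -117*(31 + 36)/2 = -117/2*67 = -7839/2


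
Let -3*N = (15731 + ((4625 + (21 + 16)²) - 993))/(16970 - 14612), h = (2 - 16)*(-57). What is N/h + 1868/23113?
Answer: 2516444605/32618521719 ≈ 0.077148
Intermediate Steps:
h = 798 (h = -14*(-57) = 798)
N = -10366/3537 (N = -(15731 + ((4625 + (21 + 16)²) - 993))/(3*(16970 - 14612)) = -(15731 + ((4625 + 37²) - 993))/(3*2358) = -(15731 + ((4625 + 1369) - 993))/(3*2358) = -(15731 + (5994 - 993))/(3*2358) = -(15731 + 5001)/(3*2358) = -20732/(3*2358) = -⅓*10366/1179 = -10366/3537 ≈ -2.9307)
N/h + 1868/23113 = -10366/3537/798 + 1868/23113 = -10366/3537*1/798 + 1868*(1/23113) = -5183/1411263 + 1868/23113 = 2516444605/32618521719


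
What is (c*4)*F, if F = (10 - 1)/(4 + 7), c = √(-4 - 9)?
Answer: 36*I*√13/11 ≈ 11.8*I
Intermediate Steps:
c = I*√13 (c = √(-13) = I*√13 ≈ 3.6056*I)
F = 9/11 ≈ 0.81818
(c*4)*F = ((I*√13)*4)*(9/11) = (4*I*√13)*(9/11) = 36*I*√13/11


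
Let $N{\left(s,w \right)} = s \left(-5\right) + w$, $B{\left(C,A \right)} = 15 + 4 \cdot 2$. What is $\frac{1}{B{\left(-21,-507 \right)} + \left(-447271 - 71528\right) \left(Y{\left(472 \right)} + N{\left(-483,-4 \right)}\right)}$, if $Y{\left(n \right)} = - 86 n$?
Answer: $\frac{1}{19808264642} \approx 5.0484 \cdot 10^{-11}$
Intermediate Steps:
$B{\left(C,A \right)} = 23$ ($B{\left(C,A \right)} = 15 + 8 = 23$)
$N{\left(s,w \right)} = w - 5 s$ ($N{\left(s,w \right)} = - 5 s + w = w - 5 s$)
$\frac{1}{B{\left(-21,-507 \right)} + \left(-447271 - 71528\right) \left(Y{\left(472 \right)} + N{\left(-483,-4 \right)}\right)} = \frac{1}{23 + \left(-447271 - 71528\right) \left(\left(-86\right) 472 - -2411\right)} = \frac{1}{23 - 518799 \left(-40592 + \left(-4 + 2415\right)\right)} = \frac{1}{23 - 518799 \left(-40592 + 2411\right)} = \frac{1}{23 - -19808264619} = \frac{1}{23 + 19808264619} = \frac{1}{19808264642}$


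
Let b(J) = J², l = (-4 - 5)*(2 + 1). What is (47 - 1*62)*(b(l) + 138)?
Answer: -13005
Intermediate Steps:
l = -27 (l = -9*3 = -27)
(47 - 1*62)*(b(l) + 138) = (47 - 1*62)*((-27)² + 138) = (47 - 62)*(729 + 138) = -15*867 = -13005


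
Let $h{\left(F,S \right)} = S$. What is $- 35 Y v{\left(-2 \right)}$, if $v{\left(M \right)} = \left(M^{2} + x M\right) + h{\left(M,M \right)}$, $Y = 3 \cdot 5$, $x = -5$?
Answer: $-6300$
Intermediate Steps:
$Y = 15$
$v{\left(M \right)} = M^{2} - 4 M$ ($v{\left(M \right)} = \left(M^{2} - 5 M\right) + M = M^{2} - 4 M$)
$- 35 Y v{\left(-2 \right)} = \left(-35\right) 15 \left(- 2 \left(-4 - 2\right)\right) = - 525 \left(\left(-2\right) \left(-6\right)\right) = \left(-525\right) 12 = -6300$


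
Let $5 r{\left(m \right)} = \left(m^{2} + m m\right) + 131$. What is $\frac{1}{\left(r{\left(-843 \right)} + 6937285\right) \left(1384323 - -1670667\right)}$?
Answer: $\frac{1}{22061826578292} \approx 4.5327 \cdot 10^{-14}$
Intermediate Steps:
$r{\left(m \right)} = \frac{131}{5} + \frac{2 m^{2}}{5}$ ($r{\left(m \right)} = \frac{\left(m^{2} + m m\right) + 131}{5} = \frac{\left(m^{2} + m^{2}\right) + 131}{5} = \frac{2 m^{2} + 131}{5} = \frac{131 + 2 m^{2}}{5} = \frac{131}{5} + \frac{2 m^{2}}{5}$)
$\frac{1}{\left(r{\left(-843 \right)} + 6937285\right) \left(1384323 - -1670667\right)} = \frac{1}{\left(\left(\frac{131}{5} + \frac{2 \left(-843\right)^{2}}{5}\right) + 6937285\right) \left(1384323 - -1670667\right)} = \frac{1}{\left(\left(\frac{131}{5} + \frac{2}{5} \cdot 710649\right) + 6937285\right) \left(1384323 + 1670667\right)} = \frac{1}{\left(\left(\frac{131}{5} + \frac{1421298}{5}\right) + 6937285\right) 3054990} = \frac{1}{\frac{1421429}{5} + 6937285} \cdot \frac{1}{3054990} = \frac{1}{\frac{36107854}{5}} \cdot \frac{1}{3054990} = \frac{5}{36107854} \cdot \frac{1}{3054990} = \frac{1}{22061826578292}$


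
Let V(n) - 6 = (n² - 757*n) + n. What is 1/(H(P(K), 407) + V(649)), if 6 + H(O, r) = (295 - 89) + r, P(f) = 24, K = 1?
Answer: -1/68830 ≈ -1.4529e-5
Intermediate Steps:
H(O, r) = 200 + r (H(O, r) = -6 + ((295 - 89) + r) = -6 + (206 + r) = 200 + r)
V(n) = 6 + n² - 756*n (V(n) = 6 + ((n² - 757*n) + n) = 6 + (n² - 756*n) = 6 + n² - 756*n)
1/(H(P(K), 407) + V(649)) = 1/((200 + 407) + (6 + 649² - 756*649)) = 1/(607 + (6 + 421201 - 490644)) = 1/(607 - 69437) = 1/(-68830) = -1/68830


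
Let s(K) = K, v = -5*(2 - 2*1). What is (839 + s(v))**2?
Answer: 703921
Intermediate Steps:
v = 0 (v = -5*(2 - 2) = -5*0 = 0)
(839 + s(v))**2 = (839 + 0)**2 = 839**2 = 703921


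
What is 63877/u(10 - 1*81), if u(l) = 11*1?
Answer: 5807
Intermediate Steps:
u(l) = 11
63877/u(10 - 1*81) = 63877/11 = 63877*(1/11) = 5807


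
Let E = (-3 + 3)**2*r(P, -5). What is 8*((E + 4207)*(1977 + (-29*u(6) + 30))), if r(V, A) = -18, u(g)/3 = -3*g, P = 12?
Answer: 120252888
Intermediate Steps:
u(g) = -9*g (u(g) = 3*(-3*g) = -9*g)
E = 0 (E = (-3 + 3)**2*(-18) = 0**2*(-18) = 0*(-18) = 0)
8*((E + 4207)*(1977 + (-29*u(6) + 30))) = 8*((0 + 4207)*(1977 + (-(-261)*6 + 30))) = 8*(4207*(1977 + (-29*(-54) + 30))) = 8*(4207*(1977 + (1566 + 30))) = 8*(4207*(1977 + 1596)) = 8*(4207*3573) = 8*15031611 = 120252888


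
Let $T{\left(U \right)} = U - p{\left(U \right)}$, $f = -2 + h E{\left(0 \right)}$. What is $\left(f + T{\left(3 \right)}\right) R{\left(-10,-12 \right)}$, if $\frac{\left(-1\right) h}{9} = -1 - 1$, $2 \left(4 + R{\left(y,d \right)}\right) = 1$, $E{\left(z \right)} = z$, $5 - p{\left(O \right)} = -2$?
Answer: $21$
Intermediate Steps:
$p{\left(O \right)} = 7$ ($p{\left(O \right)} = 5 - -2 = 5 + 2 = 7$)
$R{\left(y,d \right)} = - \frac{7}{2}$ ($R{\left(y,d \right)} = -4 + \frac{1}{2} \cdot 1 = -4 + \frac{1}{2} = - \frac{7}{2}$)
$h = 18$ ($h = - 9 \left(-1 - 1\right) = \left(-9\right) \left(-2\right) = 18$)
$f = -2$ ($f = -2 + 18 \cdot 0 = -2 + 0 = -2$)
$T{\left(U \right)} = -7 + U$ ($T{\left(U \right)} = U - 7 = -7 + U$)
$\left(f + T{\left(3 \right)}\right) R{\left(-10,-12 \right)} = \left(-2 + \left(-7 + 3\right)\right) \left(- \frac{7}{2}\right) = \left(-2 - 4\right) \left(- \frac{7}{2}\right) = \left(-6\right) \left(- \frac{7}{2}\right) = 21$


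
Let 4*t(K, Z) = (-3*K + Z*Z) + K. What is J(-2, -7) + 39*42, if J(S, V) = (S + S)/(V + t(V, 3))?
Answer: 8206/5 ≈ 1641.2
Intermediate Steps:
t(K, Z) = -K/2 + Z²/4 (t(K, Z) = ((-3*K + Z*Z) + K)/4 = ((-3*K + Z²) + K)/4 = ((Z² - 3*K) + K)/4 = (Z² - 2*K)/4 = -K/2 + Z²/4)
J(S, V) = 2*S/(9/4 + V/2) (J(S, V) = (S + S)/(V + (-V/2 + (¼)*3²)) = (2*S)/(V + (-V/2 + (¼)*9)) = (2*S)/(V + (-V/2 + 9/4)) = (2*S)/(V + (9/4 - V/2)) = (2*S)/(9/4 + V/2) = 2*S/(9/4 + V/2))
J(-2, -7) + 39*42 = 8*(-2)/(9 + 2*(-7)) + 39*42 = 8*(-2)/(9 - 14) + 1638 = 8*(-2)/(-5) + 1638 = 8*(-2)*(-⅕) + 1638 = 16/5 + 1638 = 8206/5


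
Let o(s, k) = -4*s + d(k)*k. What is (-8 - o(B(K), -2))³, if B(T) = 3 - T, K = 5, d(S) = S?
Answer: -8000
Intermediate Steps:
o(s, k) = k² - 4*s (o(s, k) = -4*s + k*k = -4*s + k² = k² - 4*s)
(-8 - o(B(K), -2))³ = (-8 - ((-2)² - 4*(3 - 1*5)))³ = (-8 - (4 - 4*(3 - 5)))³ = (-8 - (4 - 4*(-2)))³ = (-8 - (4 + 8))³ = (-8 - 1*12)³ = (-8 - 12)³ = (-20)³ = -8000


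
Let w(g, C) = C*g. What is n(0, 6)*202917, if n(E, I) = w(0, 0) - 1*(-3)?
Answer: 608751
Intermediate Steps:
n(E, I) = 3 (n(E, I) = 0*0 - 1*(-3) = 0 + 3 = 3)
n(0, 6)*202917 = 3*202917 = 608751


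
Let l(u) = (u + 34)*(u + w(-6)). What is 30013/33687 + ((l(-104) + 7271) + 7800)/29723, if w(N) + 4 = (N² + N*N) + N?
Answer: 1498812956/1001278701 ≈ 1.4969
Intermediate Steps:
w(N) = -4 + N + 2*N² (w(N) = -4 + ((N² + N*N) + N) = -4 + ((N² + N²) + N) = -4 + (2*N² + N) = -4 + (N + 2*N²) = -4 + N + 2*N²)
l(u) = (34 + u)*(62 + u) (l(u) = (u + 34)*(u + (-4 - 6 + 2*(-6)²)) = (34 + u)*(u + (-4 - 6 + 2*36)) = (34 + u)*(u + (-4 - 6 + 72)) = (34 + u)*(u + 62) = (34 + u)*(62 + u))
30013/33687 + ((l(-104) + 7271) + 7800)/29723 = 30013/33687 + (((2108 + (-104)² + 96*(-104)) + 7271) + 7800)/29723 = 30013*(1/33687) + (((2108 + 10816 - 9984) + 7271) + 7800)*(1/29723) = 30013/33687 + ((2940 + 7271) + 7800)*(1/29723) = 30013/33687 + (10211 + 7800)*(1/29723) = 30013/33687 + 18011*(1/29723) = 30013/33687 + 18011/29723 = 1498812956/1001278701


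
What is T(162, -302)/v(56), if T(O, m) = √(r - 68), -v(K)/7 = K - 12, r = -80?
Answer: -I*√37/154 ≈ -0.039498*I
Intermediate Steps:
v(K) = 84 - 7*K (v(K) = -7*(K - 12) = -7*(-12 + K) = 84 - 7*K)
T(O, m) = 2*I*√37 (T(O, m) = √(-80 - 68) = √(-148) = 2*I*√37)
T(162, -302)/v(56) = (2*I*√37)/(84 - 7*56) = (2*I*√37)/(84 - 392) = (2*I*√37)/(-308) = (2*I*√37)*(-1/308) = -I*√37/154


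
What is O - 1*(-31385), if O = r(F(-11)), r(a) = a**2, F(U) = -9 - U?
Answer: 31389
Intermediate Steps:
O = 4 (O = (-9 - 1*(-11))**2 = (-9 + 11)**2 = 2**2 = 4)
O - 1*(-31385) = 4 - 1*(-31385) = 4 + 31385 = 31389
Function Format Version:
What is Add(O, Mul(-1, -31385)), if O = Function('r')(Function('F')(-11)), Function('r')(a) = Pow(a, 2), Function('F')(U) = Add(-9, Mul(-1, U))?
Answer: 31389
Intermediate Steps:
O = 4 (O = Pow(Add(-9, Mul(-1, -11)), 2) = Pow(Add(-9, 11), 2) = Pow(2, 2) = 4)
Add(O, Mul(-1, -31385)) = Add(4, Mul(-1, -31385)) = Add(4, 31385) = 31389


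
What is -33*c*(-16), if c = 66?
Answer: 34848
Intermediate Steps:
-33*c*(-16) = -33*66*(-16) = -2178*(-16) = 34848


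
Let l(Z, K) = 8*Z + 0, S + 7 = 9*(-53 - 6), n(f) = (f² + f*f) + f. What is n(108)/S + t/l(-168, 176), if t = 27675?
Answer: -7731189/120512 ≈ -64.153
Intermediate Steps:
n(f) = f + 2*f² (n(f) = (f² + f²) + f = 2*f² + f = f + 2*f²)
S = -538 (S = -7 + 9*(-53 - 6) = -7 + 9*(-59) = -7 - 531 = -538)
l(Z, K) = 8*Z
n(108)/S + t/l(-168, 176) = (108*(1 + 2*108))/(-538) + 27675/((8*(-168))) = (108*(1 + 216))*(-1/538) + 27675/(-1344) = (108*217)*(-1/538) + 27675*(-1/1344) = 23436*(-1/538) - 9225/448 = -11718/269 - 9225/448 = -7731189/120512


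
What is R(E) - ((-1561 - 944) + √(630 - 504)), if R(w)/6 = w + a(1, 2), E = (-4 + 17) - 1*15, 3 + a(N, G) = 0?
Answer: 2475 - 3*√14 ≈ 2463.8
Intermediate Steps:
a(N, G) = -3 (a(N, G) = -3 + 0 = -3)
E = -2 (E = 13 - 15 = -2)
R(w) = -18 + 6*w (R(w) = 6*(w - 3) = 6*(-3 + w) = -18 + 6*w)
R(E) - ((-1561 - 944) + √(630 - 504)) = (-18 + 6*(-2)) - ((-1561 - 944) + √(630 - 504)) = (-18 - 12) - (-2505 + √126) = -30 - (-2505 + 3*√14) = -30 + (2505 - 3*√14) = 2475 - 3*√14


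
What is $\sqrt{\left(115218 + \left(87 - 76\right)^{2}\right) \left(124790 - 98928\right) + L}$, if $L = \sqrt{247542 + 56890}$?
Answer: $\sqrt{2982897218 + 4 \sqrt{19027}} \approx 54616.0$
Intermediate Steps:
$L = 4 \sqrt{19027}$ ($L = \sqrt{304432} = 4 \sqrt{19027} \approx 551.75$)
$\sqrt{\left(115218 + \left(87 - 76\right)^{2}\right) \left(124790 - 98928\right) + L} = \sqrt{\left(115218 + \left(87 - 76\right)^{2}\right) \left(124790 - 98928\right) + 4 \sqrt{19027}} = \sqrt{\left(115218 + 11^{2}\right) 25862 + 4 \sqrt{19027}} = \sqrt{\left(115218 + 121\right) 25862 + 4 \sqrt{19027}} = \sqrt{115339 \cdot 25862 + 4 \sqrt{19027}} = \sqrt{2982897218 + 4 \sqrt{19027}}$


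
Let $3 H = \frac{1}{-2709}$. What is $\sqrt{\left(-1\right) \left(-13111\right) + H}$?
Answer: $\frac{2 \sqrt{24054361422}}{2709} \approx 114.5$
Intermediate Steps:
$H = - \frac{1}{8127}$ ($H = \frac{1}{3 \left(-2709\right)} = \frac{1}{3} \left(- \frac{1}{2709}\right) = - \frac{1}{8127} \approx -0.00012305$)
$\sqrt{\left(-1\right) \left(-13111\right) + H} = \sqrt{\left(-1\right) \left(-13111\right) - \frac{1}{8127}} = \sqrt{13111 - \frac{1}{8127}} = \sqrt{\frac{106553096}{8127}} = \frac{2 \sqrt{24054361422}}{2709}$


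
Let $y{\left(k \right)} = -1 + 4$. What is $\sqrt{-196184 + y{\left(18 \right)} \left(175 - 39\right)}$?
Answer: $8 i \sqrt{3059} \approx 442.47 i$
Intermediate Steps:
$y{\left(k \right)} = 3$
$\sqrt{-196184 + y{\left(18 \right)} \left(175 - 39\right)} = \sqrt{-196184 + 3 \left(175 - 39\right)} = \sqrt{-196184 + 3 \cdot 136} = \sqrt{-196184 + 408} = \sqrt{-195776} = 8 i \sqrt{3059}$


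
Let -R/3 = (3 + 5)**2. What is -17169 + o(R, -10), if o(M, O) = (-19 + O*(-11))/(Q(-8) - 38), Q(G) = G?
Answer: -789865/46 ≈ -17171.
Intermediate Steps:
R = -192 (R = -3*(3 + 5)**2 = -3*8**2 = -3*64 = -192)
o(M, O) = 19/46 + 11*O/46 (o(M, O) = (-19 + O*(-11))/(-8 - 38) = (-19 - 11*O)/(-46) = (-19 - 11*O)*(-1/46) = 19/46 + 11*O/46)
-17169 + o(R, -10) = -17169 + (19/46 + (11/46)*(-10)) = -17169 + (19/46 - 55/23) = -17169 - 91/46 = -789865/46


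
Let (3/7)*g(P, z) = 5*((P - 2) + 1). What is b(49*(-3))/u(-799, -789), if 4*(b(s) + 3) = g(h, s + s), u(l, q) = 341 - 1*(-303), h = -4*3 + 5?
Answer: -79/1932 ≈ -0.040890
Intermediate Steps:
h = -7 (h = -12 + 5 = -7)
g(P, z) = -35/3 + 35*P/3 (g(P, z) = 7*(5*((P - 2) + 1))/3 = 7*(5*((-2 + P) + 1))/3 = 7*(5*(-1 + P))/3 = 7*(-5 + 5*P)/3 = -35/3 + 35*P/3)
u(l, q) = 644 (u(l, q) = 341 + 303 = 644)
b(s) = -79/3 (b(s) = -3 + (-35/3 + (35/3)*(-7))/4 = -3 + (-35/3 - 245/3)/4 = -3 + (¼)*(-280/3) = -3 - 70/3 = -79/3)
b(49*(-3))/u(-799, -789) = -79/3/644 = -79/3*1/644 = -79/1932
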